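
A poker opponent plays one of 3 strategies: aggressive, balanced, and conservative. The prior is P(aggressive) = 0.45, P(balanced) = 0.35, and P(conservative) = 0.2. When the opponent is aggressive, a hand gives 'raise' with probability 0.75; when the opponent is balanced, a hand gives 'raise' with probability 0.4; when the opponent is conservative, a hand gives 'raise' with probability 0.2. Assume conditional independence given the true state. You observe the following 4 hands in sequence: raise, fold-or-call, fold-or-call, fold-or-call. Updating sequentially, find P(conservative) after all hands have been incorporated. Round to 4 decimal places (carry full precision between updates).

After 'raise': normaliser = 0.75·0.4500 + 0.4·0.3500 + 0.2·0.2000; P(aggressive) ≈ 0.6522, P(balanced) ≈ 0.2705, P(conservative) ≈ 0.0773
After 'fold-or-call': normaliser = 0.25·0.6522 + 0.6·0.2705 + 0.8·0.0773; P(aggressive) ≈ 0.4211, P(balanced) ≈ 0.4192, P(conservative) ≈ 0.1597
After 'fold-or-call': normaliser = 0.25·0.4211 + 0.6·0.4192 + 0.8·0.1597; P(aggressive) ≈ 0.2173, P(balanced) ≈ 0.5191, P(conservative) ≈ 0.2637
After 'fold-or-call': normaliser = 0.25·0.2173 + 0.6·0.5191 + 0.8·0.2637; P(aggressive) ≈ 0.0942, P(balanced) ≈ 0.5401, P(conservative) ≈ 0.3658

0.3658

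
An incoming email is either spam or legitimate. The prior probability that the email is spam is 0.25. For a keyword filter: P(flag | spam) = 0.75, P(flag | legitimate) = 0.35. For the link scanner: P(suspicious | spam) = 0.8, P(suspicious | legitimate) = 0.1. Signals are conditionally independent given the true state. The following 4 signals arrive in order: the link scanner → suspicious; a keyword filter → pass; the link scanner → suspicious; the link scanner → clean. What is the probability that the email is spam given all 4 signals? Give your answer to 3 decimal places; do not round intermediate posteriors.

0.646

After the link scanner='suspicious': P(spam) = 0.8·0.2500 / (0.8·0.2500 + 0.1·0.7500) ≈ 0.7273
After a keyword filter='pass': P(spam) = 0.25·0.7273 / (0.25·0.7273 + 0.65·0.2727) ≈ 0.5063
After the link scanner='suspicious': P(spam) = 0.8·0.5063 / (0.8·0.5063 + 0.1·0.4937) ≈ 0.8914
After the link scanner='clean': P(spam) = 0.2·0.8914 / (0.2·0.8914 + 0.9·0.1086) ≈ 0.6458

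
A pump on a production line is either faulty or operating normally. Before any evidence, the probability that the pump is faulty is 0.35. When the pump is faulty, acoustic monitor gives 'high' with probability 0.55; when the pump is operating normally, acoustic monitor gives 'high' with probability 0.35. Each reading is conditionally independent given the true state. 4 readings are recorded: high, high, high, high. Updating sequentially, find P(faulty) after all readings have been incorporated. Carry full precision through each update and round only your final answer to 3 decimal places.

Each posterior becomes the prior for the next update.
After 'high': P(faulty) = 0.55·0.3500 / (0.55·0.3500 + 0.35·0.6500) ≈ 0.4583
After 'high': P(faulty) = 0.55·0.4583 / (0.55·0.4583 + 0.35·0.5417) ≈ 0.5708
After 'high': P(faulty) = 0.55·0.5708 / (0.55·0.5708 + 0.35·0.4292) ≈ 0.6763
After 'high': P(faulty) = 0.55·0.6763 / (0.55·0.6763 + 0.35·0.3237) ≈ 0.7665

0.767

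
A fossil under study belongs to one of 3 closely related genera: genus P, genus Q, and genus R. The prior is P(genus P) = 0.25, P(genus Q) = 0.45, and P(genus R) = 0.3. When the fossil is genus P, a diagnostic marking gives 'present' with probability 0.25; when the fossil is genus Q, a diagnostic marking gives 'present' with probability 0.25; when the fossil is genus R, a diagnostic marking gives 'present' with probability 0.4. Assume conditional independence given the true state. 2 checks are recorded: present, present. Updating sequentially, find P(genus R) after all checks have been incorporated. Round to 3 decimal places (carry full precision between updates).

Each posterior becomes the prior for the next update.
After 'present': normaliser = 0.25·0.2500 + 0.25·0.4500 + 0.4·0.3000; P(genus P) ≈ 0.2119, P(genus Q) ≈ 0.3814, P(genus R) ≈ 0.4068
After 'present': normaliser = 0.25·0.2119 + 0.25·0.3814 + 0.4·0.4068; P(genus P) ≈ 0.1703, P(genus Q) ≈ 0.3065, P(genus R) ≈ 0.5232

0.523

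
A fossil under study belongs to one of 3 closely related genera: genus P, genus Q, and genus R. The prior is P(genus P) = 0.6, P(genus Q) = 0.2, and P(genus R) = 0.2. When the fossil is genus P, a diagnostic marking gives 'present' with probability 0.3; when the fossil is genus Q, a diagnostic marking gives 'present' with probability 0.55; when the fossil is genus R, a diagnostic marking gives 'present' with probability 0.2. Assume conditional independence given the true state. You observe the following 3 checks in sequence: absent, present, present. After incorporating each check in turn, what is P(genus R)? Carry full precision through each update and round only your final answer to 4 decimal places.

0.0896

Each posterior becomes the prior for the next update.
After 'absent': normaliser = 0.7·0.6000 + 0.45·0.2000 + 0.8·0.2000; P(genus P) ≈ 0.6269, P(genus Q) ≈ 0.1343, P(genus R) ≈ 0.2388
After 'present': normaliser = 0.3·0.6269 + 0.55·0.1343 + 0.2·0.2388; P(genus P) ≈ 0.6072, P(genus Q) ≈ 0.2386, P(genus R) ≈ 0.1542
After 'present': normaliser = 0.3·0.6072 + 0.55·0.2386 + 0.2·0.1542; P(genus P) ≈ 0.5292, P(genus Q) ≈ 0.3812, P(genus R) ≈ 0.0896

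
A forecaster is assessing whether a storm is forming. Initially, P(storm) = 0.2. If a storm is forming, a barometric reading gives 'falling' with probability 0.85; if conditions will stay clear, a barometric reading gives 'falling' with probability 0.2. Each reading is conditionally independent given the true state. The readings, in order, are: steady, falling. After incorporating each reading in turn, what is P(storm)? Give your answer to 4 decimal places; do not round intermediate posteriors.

After 'steady': P(storm) = 0.15·0.2000 / (0.15·0.2000 + 0.8·0.8000) ≈ 0.0448
After 'falling': P(storm) = 0.85·0.0448 / (0.85·0.0448 + 0.2·0.9552) ≈ 0.1661

0.1661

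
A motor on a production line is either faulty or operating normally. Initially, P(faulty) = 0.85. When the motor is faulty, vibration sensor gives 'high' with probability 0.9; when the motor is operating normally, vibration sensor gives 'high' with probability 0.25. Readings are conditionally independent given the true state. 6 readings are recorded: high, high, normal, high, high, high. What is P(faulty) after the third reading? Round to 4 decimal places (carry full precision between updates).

0.9073

After 'high': P(faulty) = 0.9·0.8500 / (0.9·0.8500 + 0.25·0.1500) ≈ 0.9533
After 'high': P(faulty) = 0.9·0.9533 / (0.9·0.9533 + 0.25·0.0467) ≈ 0.9866
After 'normal': P(faulty) = 0.1·0.9866 / (0.1·0.9866 + 0.75·0.0134) ≈ 0.9073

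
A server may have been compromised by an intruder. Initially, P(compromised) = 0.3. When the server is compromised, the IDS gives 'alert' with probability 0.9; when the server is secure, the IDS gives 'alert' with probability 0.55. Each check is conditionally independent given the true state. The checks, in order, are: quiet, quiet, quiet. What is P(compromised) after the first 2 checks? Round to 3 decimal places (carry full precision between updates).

0.021

After 'quiet': P(compromised) = 0.1·0.3000 / (0.1·0.3000 + 0.45·0.7000) ≈ 0.0870
After 'quiet': P(compromised) = 0.1·0.0870 / (0.1·0.0870 + 0.45·0.9130) ≈ 0.0207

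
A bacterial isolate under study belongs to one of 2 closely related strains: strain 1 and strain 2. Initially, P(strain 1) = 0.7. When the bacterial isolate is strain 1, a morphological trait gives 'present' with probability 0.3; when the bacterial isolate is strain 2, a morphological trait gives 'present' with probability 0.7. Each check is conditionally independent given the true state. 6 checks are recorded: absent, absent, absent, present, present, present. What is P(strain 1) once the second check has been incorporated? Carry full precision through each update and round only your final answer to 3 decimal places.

0.927

After 'absent': P(strain 1) = 0.7·0.7000 / (0.7·0.7000 + 0.3·0.3000) ≈ 0.8448
After 'absent': P(strain 1) = 0.7·0.8448 / (0.7·0.8448 + 0.3·0.1552) ≈ 0.9270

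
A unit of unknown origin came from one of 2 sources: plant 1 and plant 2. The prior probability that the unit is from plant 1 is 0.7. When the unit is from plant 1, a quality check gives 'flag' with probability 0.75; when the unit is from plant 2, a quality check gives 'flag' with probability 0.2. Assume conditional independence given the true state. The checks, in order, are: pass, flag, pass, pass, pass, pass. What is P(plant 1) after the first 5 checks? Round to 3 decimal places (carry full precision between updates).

After 'pass': P(plant 1) = 0.25·0.7000 / (0.25·0.7000 + 0.8·0.3000) ≈ 0.4217
After 'flag': P(plant 1) = 0.75·0.4217 / (0.75·0.4217 + 0.2·0.5783) ≈ 0.7322
After 'pass': P(plant 1) = 0.25·0.7322 / (0.25·0.7322 + 0.8·0.2678) ≈ 0.4608
After 'pass': P(plant 1) = 0.25·0.4608 / (0.25·0.4608 + 0.8·0.5392) ≈ 0.2108
After 'pass': P(plant 1) = 0.25·0.2108 / (0.25·0.2108 + 0.8·0.7892) ≈ 0.0770

0.077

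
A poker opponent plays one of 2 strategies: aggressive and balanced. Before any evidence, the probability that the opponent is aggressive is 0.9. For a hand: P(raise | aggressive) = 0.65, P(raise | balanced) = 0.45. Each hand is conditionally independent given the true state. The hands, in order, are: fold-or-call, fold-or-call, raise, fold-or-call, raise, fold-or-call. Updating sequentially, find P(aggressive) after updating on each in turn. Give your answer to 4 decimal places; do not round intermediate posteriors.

0.7549

After 'fold-or-call': P(aggressive) = 0.35·0.9000 / (0.35·0.9000 + 0.55·0.1000) ≈ 0.8514
After 'fold-or-call': P(aggressive) = 0.35·0.8514 / (0.35·0.8514 + 0.55·0.1486) ≈ 0.7847
After 'raise': P(aggressive) = 0.65·0.7847 / (0.65·0.7847 + 0.45·0.2153) ≈ 0.8404
After 'fold-or-call': P(aggressive) = 0.35·0.8404 / (0.35·0.8404 + 0.55·0.1596) ≈ 0.7701
After 'raise': P(aggressive) = 0.65·0.7701 / (0.65·0.7701 + 0.45·0.2299) ≈ 0.8287
After 'fold-or-call': P(aggressive) = 0.35·0.8287 / (0.35·0.8287 + 0.55·0.1713) ≈ 0.7549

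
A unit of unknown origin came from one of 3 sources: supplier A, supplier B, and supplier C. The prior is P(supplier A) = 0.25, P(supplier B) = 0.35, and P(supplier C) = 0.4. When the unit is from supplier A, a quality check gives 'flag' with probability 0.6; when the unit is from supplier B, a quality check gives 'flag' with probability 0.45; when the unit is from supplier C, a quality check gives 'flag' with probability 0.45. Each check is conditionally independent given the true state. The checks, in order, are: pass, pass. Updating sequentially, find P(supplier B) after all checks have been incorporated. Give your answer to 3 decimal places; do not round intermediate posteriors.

0.397

After 'pass': normaliser = 0.4·0.2500 + 0.55·0.3500 + 0.55·0.4000; P(supplier A) ≈ 0.1951, P(supplier B) ≈ 0.3756, P(supplier C) ≈ 0.4293
After 'pass': normaliser = 0.4·0.1951 + 0.55·0.3756 + 0.55·0.4293; P(supplier A) ≈ 0.1499, P(supplier B) ≈ 0.3967, P(supplier C) ≈ 0.4534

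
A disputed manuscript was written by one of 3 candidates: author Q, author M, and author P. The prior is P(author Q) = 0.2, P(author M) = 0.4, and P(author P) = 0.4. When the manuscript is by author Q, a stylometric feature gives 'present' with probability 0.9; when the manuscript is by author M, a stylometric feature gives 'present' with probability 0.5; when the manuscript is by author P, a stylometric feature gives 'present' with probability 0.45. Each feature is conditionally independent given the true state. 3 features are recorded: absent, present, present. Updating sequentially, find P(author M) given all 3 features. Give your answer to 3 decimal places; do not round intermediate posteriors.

Apply Bayes' rule sequentially, carrying P(author M) forward.
After 'absent': normaliser = 0.1·0.2000 + 0.5·0.4000 + 0.55·0.4000; P(author Q) ≈ 0.0455, P(author M) ≈ 0.4545, P(author P) ≈ 0.5000
After 'present': normaliser = 0.9·0.0455 + 0.5·0.4545 + 0.45·0.5000; P(author Q) ≈ 0.0829, P(author M) ≈ 0.4608, P(author P) ≈ 0.4562
After 'present': normaliser = 0.9·0.0829 + 0.5·0.4608 + 0.45·0.4562; P(author Q) ≈ 0.1463, P(author M) ≈ 0.4515, P(author P) ≈ 0.4023

0.451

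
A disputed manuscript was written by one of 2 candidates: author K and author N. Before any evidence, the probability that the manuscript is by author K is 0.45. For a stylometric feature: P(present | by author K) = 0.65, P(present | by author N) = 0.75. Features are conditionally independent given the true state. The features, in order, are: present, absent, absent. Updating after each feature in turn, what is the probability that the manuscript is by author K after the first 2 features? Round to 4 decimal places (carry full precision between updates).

After 'present': P(author K) = 0.65·0.4500 / (0.65·0.4500 + 0.75·0.5500) ≈ 0.4149
After 'absent': P(author K) = 0.35·0.4149 / (0.35·0.4149 + 0.25·0.5851) ≈ 0.4982

0.4982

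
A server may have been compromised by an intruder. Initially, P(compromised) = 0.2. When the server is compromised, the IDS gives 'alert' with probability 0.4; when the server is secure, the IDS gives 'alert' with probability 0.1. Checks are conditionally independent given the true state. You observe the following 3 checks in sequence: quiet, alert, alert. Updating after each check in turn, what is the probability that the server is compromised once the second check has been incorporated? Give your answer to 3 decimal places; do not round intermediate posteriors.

Apply Bayes' rule sequentially, carrying P(compromised) forward.
After 'quiet': P(compromised) = 0.6·0.2000 / (0.6·0.2000 + 0.9·0.8000) ≈ 0.1429
After 'alert': P(compromised) = 0.4·0.1429 / (0.4·0.1429 + 0.1·0.8571) ≈ 0.4000

0.400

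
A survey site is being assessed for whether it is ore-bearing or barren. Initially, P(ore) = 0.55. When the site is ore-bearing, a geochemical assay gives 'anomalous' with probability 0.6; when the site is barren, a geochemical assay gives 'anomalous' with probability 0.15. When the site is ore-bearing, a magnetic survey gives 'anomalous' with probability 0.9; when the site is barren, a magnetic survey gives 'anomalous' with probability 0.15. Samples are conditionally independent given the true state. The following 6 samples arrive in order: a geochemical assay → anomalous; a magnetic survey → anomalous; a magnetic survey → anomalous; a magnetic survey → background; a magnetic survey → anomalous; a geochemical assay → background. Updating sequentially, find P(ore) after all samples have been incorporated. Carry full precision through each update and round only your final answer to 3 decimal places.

Each posterior becomes the prior for the next update.
After a geochemical assay='anomalous': P(ore) = 0.6·0.5500 / (0.6·0.5500 + 0.15·0.4500) ≈ 0.8302
After a magnetic survey='anomalous': P(ore) = 0.9·0.8302 / (0.9·0.8302 + 0.15·0.1698) ≈ 0.9670
After a magnetic survey='anomalous': P(ore) = 0.9·0.9670 / (0.9·0.9670 + 0.15·0.0330) ≈ 0.9944
After a magnetic survey='background': P(ore) = 0.1·0.9944 / (0.1·0.9944 + 0.85·0.0056) ≈ 0.9539
After a magnetic survey='anomalous': P(ore) = 0.9·0.9539 / (0.9·0.9539 + 0.15·0.0461) ≈ 0.9920
After a geochemical assay='background': P(ore) = 0.4·0.9920 / (0.4·0.9920 + 0.85·0.0080) ≈ 0.9832

0.983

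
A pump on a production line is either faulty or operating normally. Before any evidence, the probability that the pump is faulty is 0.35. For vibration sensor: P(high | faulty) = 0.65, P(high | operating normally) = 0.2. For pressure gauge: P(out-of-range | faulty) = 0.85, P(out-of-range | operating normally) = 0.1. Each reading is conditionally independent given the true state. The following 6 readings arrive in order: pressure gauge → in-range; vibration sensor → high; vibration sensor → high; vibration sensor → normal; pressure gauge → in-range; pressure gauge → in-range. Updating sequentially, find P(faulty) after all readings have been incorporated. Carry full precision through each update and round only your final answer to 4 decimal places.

0.0114

After pressure gauge='in-range': P(faulty) = 0.15·0.3500 / (0.15·0.3500 + 0.9·0.6500) ≈ 0.0824
After vibration sensor='high': P(faulty) = 0.65·0.0824 / (0.65·0.0824 + 0.2·0.9176) ≈ 0.2258
After vibration sensor='high': P(faulty) = 0.65·0.2258 / (0.65·0.2258 + 0.2·0.7742) ≈ 0.4866
After vibration sensor='normal': P(faulty) = 0.35·0.4866 / (0.35·0.4866 + 0.8·0.5134) ≈ 0.2931
After pressure gauge='in-range': P(faulty) = 0.15·0.2931 / (0.15·0.2931 + 0.9·0.7069) ≈ 0.0647
After pressure gauge='in-range': P(faulty) = 0.15·0.0647 / (0.15·0.0647 + 0.9·0.9353) ≈ 0.0114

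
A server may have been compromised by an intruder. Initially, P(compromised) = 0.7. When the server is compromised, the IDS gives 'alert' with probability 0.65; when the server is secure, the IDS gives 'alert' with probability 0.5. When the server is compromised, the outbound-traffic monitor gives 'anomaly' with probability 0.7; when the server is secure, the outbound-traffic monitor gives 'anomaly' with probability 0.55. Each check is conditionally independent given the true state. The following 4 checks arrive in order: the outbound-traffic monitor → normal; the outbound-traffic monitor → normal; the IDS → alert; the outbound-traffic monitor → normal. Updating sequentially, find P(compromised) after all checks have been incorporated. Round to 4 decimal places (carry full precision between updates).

Apply Bayes' rule sequentially, carrying P(compromised) forward.
After the outbound-traffic monitor='normal': P(compromised) = 0.3·0.7000 / (0.3·0.7000 + 0.45·0.3000) ≈ 0.6087
After the outbound-traffic monitor='normal': P(compromised) = 0.3·0.6087 / (0.3·0.6087 + 0.45·0.3913) ≈ 0.5091
After the IDS='alert': P(compromised) = 0.65·0.5091 / (0.65·0.5091 + 0.5·0.4909) ≈ 0.5741
After the outbound-traffic monitor='normal': P(compromised) = 0.3·0.5741 / (0.3·0.5741 + 0.45·0.4259) ≈ 0.4733

0.4733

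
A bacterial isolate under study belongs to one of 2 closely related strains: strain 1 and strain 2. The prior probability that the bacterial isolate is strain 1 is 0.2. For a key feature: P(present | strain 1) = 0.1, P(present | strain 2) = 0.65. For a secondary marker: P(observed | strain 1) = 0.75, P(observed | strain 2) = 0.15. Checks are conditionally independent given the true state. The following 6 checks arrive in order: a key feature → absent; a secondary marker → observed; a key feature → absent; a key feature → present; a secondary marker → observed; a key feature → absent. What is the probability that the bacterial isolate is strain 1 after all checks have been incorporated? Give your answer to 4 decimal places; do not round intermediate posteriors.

Each posterior becomes the prior for the next update.
After a key feature='absent': P(strain 1) = 0.9·0.2000 / (0.9·0.2000 + 0.35·0.8000) ≈ 0.3913
After a secondary marker='observed': P(strain 1) = 0.75·0.3913 / (0.75·0.3913 + 0.15·0.6087) ≈ 0.7627
After a key feature='absent': P(strain 1) = 0.9·0.7627 / (0.9·0.7627 + 0.35·0.2373) ≈ 0.8921
After a key feature='present': P(strain 1) = 0.1·0.8921 / (0.1·0.8921 + 0.65·0.1079) ≈ 0.5598
After a secondary marker='observed': P(strain 1) = 0.75·0.5598 / (0.75·0.5598 + 0.15·0.4402) ≈ 0.8641
After a key feature='absent': P(strain 1) = 0.9·0.8641 / (0.9·0.8641 + 0.35·0.1359) ≈ 0.9424

0.9424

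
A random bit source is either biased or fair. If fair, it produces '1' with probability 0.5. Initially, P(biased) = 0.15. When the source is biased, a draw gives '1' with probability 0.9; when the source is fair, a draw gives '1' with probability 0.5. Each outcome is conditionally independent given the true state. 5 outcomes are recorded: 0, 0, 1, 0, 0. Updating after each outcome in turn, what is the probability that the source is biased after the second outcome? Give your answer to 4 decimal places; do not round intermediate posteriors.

After '0': P(biased) = 0.1·0.1500 / (0.1·0.1500 + 0.5·0.8500) ≈ 0.0341
After '0': P(biased) = 0.1·0.0341 / (0.1·0.0341 + 0.5·0.9659) ≈ 0.0070

0.0070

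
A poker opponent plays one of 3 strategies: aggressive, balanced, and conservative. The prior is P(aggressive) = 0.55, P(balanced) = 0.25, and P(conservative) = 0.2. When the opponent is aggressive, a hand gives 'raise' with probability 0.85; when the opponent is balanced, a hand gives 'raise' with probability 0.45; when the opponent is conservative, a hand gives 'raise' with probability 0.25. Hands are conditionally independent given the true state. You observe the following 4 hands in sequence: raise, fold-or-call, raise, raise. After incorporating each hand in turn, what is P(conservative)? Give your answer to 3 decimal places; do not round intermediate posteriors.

0.036

After 'raise': normaliser = 0.85·0.5500 + 0.45·0.2500 + 0.25·0.2000; P(aggressive) ≈ 0.7421, P(balanced) ≈ 0.1786, P(conservative) ≈ 0.0794
After 'fold-or-call': normaliser = 0.15·0.7421 + 0.55·0.1786 + 0.75·0.0794; P(aggressive) ≈ 0.4137, P(balanced) ≈ 0.3650, P(conservative) ≈ 0.2212
After 'raise': normaliser = 0.85·0.4137 + 0.45·0.3650 + 0.25·0.2212; P(aggressive) ≈ 0.6156, P(balanced) ≈ 0.2876, P(conservative) ≈ 0.0968
After 'raise': normaliser = 0.85·0.6156 + 0.45·0.2876 + 0.25·0.0968; P(aggressive) ≈ 0.7731, P(balanced) ≈ 0.1912, P(conservative) ≈ 0.0358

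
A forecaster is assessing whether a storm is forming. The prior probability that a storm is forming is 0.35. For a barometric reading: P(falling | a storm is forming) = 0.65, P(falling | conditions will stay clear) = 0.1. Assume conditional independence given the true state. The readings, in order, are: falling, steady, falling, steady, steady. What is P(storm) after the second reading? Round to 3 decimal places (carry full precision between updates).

After 'falling': P(storm) = 0.65·0.3500 / (0.65·0.3500 + 0.1·0.6500) ≈ 0.7778
After 'steady': P(storm) = 0.35·0.7778 / (0.35·0.7778 + 0.9·0.2222) ≈ 0.5765

0.576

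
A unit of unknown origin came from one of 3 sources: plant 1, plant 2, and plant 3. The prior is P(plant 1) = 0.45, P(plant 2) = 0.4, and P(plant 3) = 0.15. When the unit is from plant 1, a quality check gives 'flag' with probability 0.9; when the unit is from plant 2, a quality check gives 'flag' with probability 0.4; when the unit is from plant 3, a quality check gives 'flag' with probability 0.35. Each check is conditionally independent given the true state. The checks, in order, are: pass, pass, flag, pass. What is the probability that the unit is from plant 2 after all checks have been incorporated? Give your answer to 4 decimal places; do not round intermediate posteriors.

0.6998

After 'pass': normaliser = 0.1·0.4500 + 0.6·0.4000 + 0.65·0.1500; P(plant 1) ≈ 0.1176, P(plant 2) ≈ 0.6275, P(plant 3) ≈ 0.2549
After 'pass': normaliser = 0.1·0.1176 + 0.6·0.6275 + 0.65·0.2549; P(plant 1) ≈ 0.0212, P(plant 2) ≈ 0.6796, P(plant 3) ≈ 0.2991
After 'flag': normaliser = 0.9·0.0212 + 0.4·0.6796 + 0.35·0.2991; P(plant 1) ≈ 0.0483, P(plant 2) ≈ 0.6871, P(plant 3) ≈ 0.2646
After 'pass': normaliser = 0.1·0.0483 + 0.6·0.6871 + 0.65·0.2646; P(plant 1) ≈ 0.0082, P(plant 2) ≈ 0.6998, P(plant 3) ≈ 0.2920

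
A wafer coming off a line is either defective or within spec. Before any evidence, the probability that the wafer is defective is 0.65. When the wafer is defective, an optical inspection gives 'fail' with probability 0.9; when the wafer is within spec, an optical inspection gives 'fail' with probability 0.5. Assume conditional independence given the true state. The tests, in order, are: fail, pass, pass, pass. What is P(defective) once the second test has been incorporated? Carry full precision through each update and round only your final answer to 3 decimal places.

0.401

After 'fail': P(defective) = 0.9·0.6500 / (0.9·0.6500 + 0.5·0.3500) ≈ 0.7697
After 'pass': P(defective) = 0.1·0.7697 / (0.1·0.7697 + 0.5·0.2303) ≈ 0.4007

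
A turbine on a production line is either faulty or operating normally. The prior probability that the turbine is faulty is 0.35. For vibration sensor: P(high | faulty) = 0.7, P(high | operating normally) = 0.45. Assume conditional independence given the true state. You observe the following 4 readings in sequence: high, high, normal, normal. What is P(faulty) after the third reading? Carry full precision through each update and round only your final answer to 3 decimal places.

0.415

After 'high': P(faulty) = 0.7·0.3500 / (0.7·0.3500 + 0.45·0.6500) ≈ 0.4558
After 'high': P(faulty) = 0.7·0.4558 / (0.7·0.4558 + 0.45·0.5442) ≈ 0.5658
After 'normal': P(faulty) = 0.3·0.5658 / (0.3·0.5658 + 0.55·0.4342) ≈ 0.4154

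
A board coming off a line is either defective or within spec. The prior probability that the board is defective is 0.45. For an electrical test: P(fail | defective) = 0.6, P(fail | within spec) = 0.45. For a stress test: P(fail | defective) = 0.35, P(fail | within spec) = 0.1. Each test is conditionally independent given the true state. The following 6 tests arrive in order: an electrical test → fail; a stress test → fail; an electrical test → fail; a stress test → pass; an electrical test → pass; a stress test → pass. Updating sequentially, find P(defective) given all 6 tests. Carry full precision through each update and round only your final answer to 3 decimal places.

0.659

Apply Bayes' rule sequentially, carrying P(defective) forward.
After an electrical test='fail': P(defective) = 0.6·0.4500 / (0.6·0.4500 + 0.45·0.5500) ≈ 0.5217
After a stress test='fail': P(defective) = 0.35·0.5217 / (0.35·0.5217 + 0.1·0.4783) ≈ 0.7925
After an electrical test='fail': P(defective) = 0.6·0.7925 / (0.6·0.7925 + 0.45·0.2075) ≈ 0.8358
After a stress test='pass': P(defective) = 0.65·0.8358 / (0.65·0.8358 + 0.9·0.1642) ≈ 0.7862
After an electrical test='pass': P(defective) = 0.4·0.7862 / (0.4·0.7862 + 0.55·0.2138) ≈ 0.7278
After a stress test='pass': P(defective) = 0.65·0.7278 / (0.65·0.7278 + 0.9·0.2722) ≈ 0.6588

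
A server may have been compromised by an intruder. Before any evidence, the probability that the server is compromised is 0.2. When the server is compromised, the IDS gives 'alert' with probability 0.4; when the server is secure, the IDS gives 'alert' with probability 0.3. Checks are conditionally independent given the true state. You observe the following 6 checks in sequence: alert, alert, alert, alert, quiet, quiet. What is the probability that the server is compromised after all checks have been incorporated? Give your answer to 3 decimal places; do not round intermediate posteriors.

0.367

After 'alert': P(compromised) = 0.4·0.2000 / (0.4·0.2000 + 0.3·0.8000) ≈ 0.2500
After 'alert': P(compromised) = 0.4·0.2500 / (0.4·0.2500 + 0.3·0.7500) ≈ 0.3077
After 'alert': P(compromised) = 0.4·0.3077 / (0.4·0.3077 + 0.3·0.6923) ≈ 0.3721
After 'alert': P(compromised) = 0.4·0.3721 / (0.4·0.3721 + 0.3·0.6279) ≈ 0.4414
After 'quiet': P(compromised) = 0.6·0.4414 / (0.6·0.4414 + 0.7·0.5586) ≈ 0.4038
After 'quiet': P(compromised) = 0.6·0.4038 / (0.6·0.4038 + 0.7·0.5962) ≈ 0.3673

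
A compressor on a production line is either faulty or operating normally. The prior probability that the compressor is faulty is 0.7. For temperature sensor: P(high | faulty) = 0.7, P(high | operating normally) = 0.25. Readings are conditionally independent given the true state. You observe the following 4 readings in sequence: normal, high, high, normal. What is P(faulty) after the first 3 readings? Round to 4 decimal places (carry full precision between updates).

After 'normal': P(faulty) = 0.3·0.7000 / (0.3·0.7000 + 0.75·0.3000) ≈ 0.4828
After 'high': P(faulty) = 0.7·0.4828 / (0.7·0.4828 + 0.25·0.5172) ≈ 0.7232
After 'high': P(faulty) = 0.7·0.7232 / (0.7·0.7232 + 0.25·0.2768) ≈ 0.8798

0.8798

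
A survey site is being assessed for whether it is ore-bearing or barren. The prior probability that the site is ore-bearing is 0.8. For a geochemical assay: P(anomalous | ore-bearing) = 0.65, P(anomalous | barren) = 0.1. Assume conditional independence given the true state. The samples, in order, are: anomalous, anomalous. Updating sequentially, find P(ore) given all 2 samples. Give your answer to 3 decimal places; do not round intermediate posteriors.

0.994

Apply Bayes' rule sequentially, carrying P(ore) forward.
After 'anomalous': P(ore) = 0.65·0.8000 / (0.65·0.8000 + 0.1·0.2000) ≈ 0.9630
After 'anomalous': P(ore) = 0.65·0.9630 / (0.65·0.9630 + 0.1·0.0370) ≈ 0.9941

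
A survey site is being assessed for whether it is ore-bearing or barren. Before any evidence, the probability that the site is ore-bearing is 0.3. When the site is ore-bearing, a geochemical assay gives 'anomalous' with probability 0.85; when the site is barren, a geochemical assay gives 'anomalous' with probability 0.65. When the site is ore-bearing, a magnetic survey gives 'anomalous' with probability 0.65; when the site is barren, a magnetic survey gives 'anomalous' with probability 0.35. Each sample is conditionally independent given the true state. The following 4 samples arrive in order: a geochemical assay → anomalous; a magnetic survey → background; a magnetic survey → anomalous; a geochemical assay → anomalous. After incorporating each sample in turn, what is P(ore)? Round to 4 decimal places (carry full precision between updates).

After a geochemical assay='anomalous': P(ore) = 0.85·0.3000 / (0.85·0.3000 + 0.65·0.7000) ≈ 0.3592
After a magnetic survey='background': P(ore) = 0.35·0.3592 / (0.35·0.3592 + 0.65·0.6408) ≈ 0.2318
After a magnetic survey='anomalous': P(ore) = 0.65·0.2318 / (0.65·0.2318 + 0.35·0.7682) ≈ 0.3592
After a geochemical assay='anomalous': P(ore) = 0.85·0.3592 / (0.85·0.3592 + 0.65·0.6408) ≈ 0.4229

0.4229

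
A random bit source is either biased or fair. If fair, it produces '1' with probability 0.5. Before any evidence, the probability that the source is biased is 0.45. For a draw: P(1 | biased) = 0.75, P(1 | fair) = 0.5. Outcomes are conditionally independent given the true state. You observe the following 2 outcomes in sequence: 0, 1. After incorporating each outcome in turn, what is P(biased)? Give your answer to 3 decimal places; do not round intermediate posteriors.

Each posterior becomes the prior for the next update.
After '0': P(biased) = 0.25·0.4500 / (0.25·0.4500 + 0.5·0.5500) ≈ 0.2903
After '1': P(biased) = 0.75·0.2903 / (0.75·0.2903 + 0.5·0.7097) ≈ 0.3803

0.380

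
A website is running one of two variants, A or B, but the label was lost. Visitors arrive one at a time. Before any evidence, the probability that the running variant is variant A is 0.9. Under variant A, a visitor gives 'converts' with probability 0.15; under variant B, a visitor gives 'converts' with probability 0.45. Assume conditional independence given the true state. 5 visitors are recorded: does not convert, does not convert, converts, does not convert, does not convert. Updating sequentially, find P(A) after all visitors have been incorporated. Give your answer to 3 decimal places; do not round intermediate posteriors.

Each posterior becomes the prior for the next update.
After 'does not convert': P(A) = 0.85·0.9000 / (0.85·0.9000 + 0.55·0.1000) ≈ 0.9329
After 'does not convert': P(A) = 0.85·0.9329 / (0.85·0.9329 + 0.55·0.0671) ≈ 0.9555
After 'converts': P(A) = 0.15·0.9555 / (0.15·0.9555 + 0.45·0.0445) ≈ 0.8775
After 'does not convert': P(A) = 0.85·0.8775 / (0.85·0.8775 + 0.55·0.1225) ≈ 0.9172
After 'does not convert': P(A) = 0.85·0.9172 / (0.85·0.9172 + 0.55·0.0828) ≈ 0.9448

0.945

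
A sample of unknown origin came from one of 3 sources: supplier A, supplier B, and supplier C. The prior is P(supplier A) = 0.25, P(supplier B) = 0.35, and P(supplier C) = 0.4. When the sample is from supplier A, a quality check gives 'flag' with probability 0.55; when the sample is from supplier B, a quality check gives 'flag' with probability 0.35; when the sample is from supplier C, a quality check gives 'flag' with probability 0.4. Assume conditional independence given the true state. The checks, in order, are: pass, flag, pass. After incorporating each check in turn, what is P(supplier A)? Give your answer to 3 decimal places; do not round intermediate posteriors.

0.203

After 'pass': normaliser = 0.45·0.2500 + 0.65·0.3500 + 0.6·0.4000; P(supplier A) ≈ 0.1940, P(supplier B) ≈ 0.3922, P(supplier C) ≈ 0.4138
After 'flag': normaliser = 0.55·0.1940 + 0.35·0.3922 + 0.4·0.4138; P(supplier A) ≈ 0.2605, P(supplier B) ≈ 0.3353, P(supplier C) ≈ 0.4042
After 'pass': normaliser = 0.45·0.2605 + 0.65·0.3353 + 0.6·0.4042; P(supplier A) ≈ 0.2029, P(supplier B) ≈ 0.3772, P(supplier C) ≈ 0.4198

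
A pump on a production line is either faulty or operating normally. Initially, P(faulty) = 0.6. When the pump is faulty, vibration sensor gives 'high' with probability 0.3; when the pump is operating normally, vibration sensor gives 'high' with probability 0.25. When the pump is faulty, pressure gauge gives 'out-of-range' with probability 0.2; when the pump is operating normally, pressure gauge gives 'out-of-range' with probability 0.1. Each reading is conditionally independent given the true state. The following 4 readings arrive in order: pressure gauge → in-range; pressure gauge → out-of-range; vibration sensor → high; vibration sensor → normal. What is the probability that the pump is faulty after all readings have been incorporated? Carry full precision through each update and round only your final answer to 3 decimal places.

0.749

After pressure gauge='in-range': P(faulty) = 0.8·0.6000 / (0.8·0.6000 + 0.9·0.4000) ≈ 0.5714
After pressure gauge='out-of-range': P(faulty) = 0.2·0.5714 / (0.2·0.5714 + 0.1·0.4286) ≈ 0.7273
After vibration sensor='high': P(faulty) = 0.3·0.7273 / (0.3·0.7273 + 0.25·0.2727) ≈ 0.7619
After vibration sensor='normal': P(faulty) = 0.7·0.7619 / (0.7·0.7619 + 0.75·0.2381) ≈ 0.7492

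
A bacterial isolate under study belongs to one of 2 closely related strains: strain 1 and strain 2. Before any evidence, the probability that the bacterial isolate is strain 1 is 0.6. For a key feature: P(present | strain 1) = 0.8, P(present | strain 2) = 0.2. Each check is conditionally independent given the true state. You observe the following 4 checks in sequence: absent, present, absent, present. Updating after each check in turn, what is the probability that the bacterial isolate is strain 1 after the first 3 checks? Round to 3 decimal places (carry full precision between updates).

After 'absent': P(strain 1) = 0.2·0.6000 / (0.2·0.6000 + 0.8·0.4000) ≈ 0.2727
After 'present': P(strain 1) = 0.8·0.2727 / (0.8·0.2727 + 0.2·0.7273) ≈ 0.6000
After 'absent': P(strain 1) = 0.2·0.6000 / (0.2·0.6000 + 0.8·0.4000) ≈ 0.2727

0.273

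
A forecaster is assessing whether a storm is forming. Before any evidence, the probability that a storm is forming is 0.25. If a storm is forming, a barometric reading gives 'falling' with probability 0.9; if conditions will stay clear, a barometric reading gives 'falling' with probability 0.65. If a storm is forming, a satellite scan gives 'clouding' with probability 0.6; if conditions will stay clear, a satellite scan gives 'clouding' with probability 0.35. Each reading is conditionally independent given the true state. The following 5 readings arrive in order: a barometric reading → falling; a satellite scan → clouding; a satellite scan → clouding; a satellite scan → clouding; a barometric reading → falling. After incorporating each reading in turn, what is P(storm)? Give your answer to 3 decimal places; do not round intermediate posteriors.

0.763

After a barometric reading='falling': P(storm) = 0.9·0.2500 / (0.9·0.2500 + 0.65·0.7500) ≈ 0.3158
After a satellite scan='clouding': P(storm) = 0.6·0.3158 / (0.6·0.3158 + 0.35·0.6842) ≈ 0.4417
After a satellite scan='clouding': P(storm) = 0.6·0.4417 / (0.6·0.4417 + 0.35·0.5583) ≈ 0.5756
After a satellite scan='clouding': P(storm) = 0.6·0.5756 / (0.6·0.5756 + 0.35·0.4244) ≈ 0.6993
After a barometric reading='falling': P(storm) = 0.9·0.6993 / (0.9·0.6993 + 0.65·0.3007) ≈ 0.7630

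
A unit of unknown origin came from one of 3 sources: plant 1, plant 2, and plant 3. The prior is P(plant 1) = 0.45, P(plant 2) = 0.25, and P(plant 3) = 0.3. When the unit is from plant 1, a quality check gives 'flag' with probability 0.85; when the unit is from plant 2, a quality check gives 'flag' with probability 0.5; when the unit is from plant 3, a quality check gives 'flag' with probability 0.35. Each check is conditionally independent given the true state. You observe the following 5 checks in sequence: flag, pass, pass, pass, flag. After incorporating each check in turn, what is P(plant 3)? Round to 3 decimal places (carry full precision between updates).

Each posterior becomes the prior for the next update.
After 'flag': normaliser = 0.85·0.4500 + 0.5·0.2500 + 0.35·0.3000; P(plant 1) ≈ 0.6245, P(plant 2) ≈ 0.2041, P(plant 3) ≈ 0.1714
After 'pass': normaliser = 0.15·0.6245 + 0.5·0.2041 + 0.65·0.1714; P(plant 1) ≈ 0.3050, P(plant 2) ≈ 0.3322, P(plant 3) ≈ 0.3628
After 'pass': normaliser = 0.15·0.3050 + 0.5·0.3322 + 0.65·0.3628; P(plant 1) ≈ 0.1022, P(plant 2) ≈ 0.3711, P(plant 3) ≈ 0.5268
After 'pass': normaliser = 0.15·0.1022 + 0.5·0.3711 + 0.65·0.5268; P(plant 1) ≈ 0.0282, P(plant 2) ≈ 0.3415, P(plant 3) ≈ 0.6303
After 'flag': normaliser = 0.85·0.0282 + 0.5·0.3415 + 0.35·0.6303; P(plant 1) ≈ 0.0577, P(plant 2) ≈ 0.4111, P(plant 3) ≈ 0.5311

0.531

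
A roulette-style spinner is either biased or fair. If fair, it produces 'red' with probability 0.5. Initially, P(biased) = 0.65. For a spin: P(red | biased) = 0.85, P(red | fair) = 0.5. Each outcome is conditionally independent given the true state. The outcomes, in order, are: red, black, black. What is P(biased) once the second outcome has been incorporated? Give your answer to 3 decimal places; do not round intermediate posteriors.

0.486

After 'red': P(biased) = 0.85·0.6500 / (0.85·0.6500 + 0.5·0.3500) ≈ 0.7595
After 'black': P(biased) = 0.15·0.7595 / (0.15·0.7595 + 0.5·0.2405) ≈ 0.4864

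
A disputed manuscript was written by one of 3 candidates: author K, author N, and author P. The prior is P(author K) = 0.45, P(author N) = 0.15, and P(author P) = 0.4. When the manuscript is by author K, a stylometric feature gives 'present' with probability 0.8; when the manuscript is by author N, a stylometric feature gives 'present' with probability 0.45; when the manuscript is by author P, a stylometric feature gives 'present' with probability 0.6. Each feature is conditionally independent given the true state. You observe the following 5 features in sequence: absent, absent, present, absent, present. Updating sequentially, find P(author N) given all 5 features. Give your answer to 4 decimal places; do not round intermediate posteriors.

Apply Bayes' rule sequentially, carrying P(author N) forward.
After 'absent': normaliser = 0.2·0.4500 + 0.55·0.1500 + 0.4·0.4000; P(author K) ≈ 0.2707, P(author N) ≈ 0.2481, P(author P) ≈ 0.4812
After 'absent': normaliser = 0.2·0.2707 + 0.55·0.2481 + 0.4·0.4812; P(author K) ≈ 0.1413, P(author N) ≈ 0.3562, P(author P) ≈ 0.5025
After 'present': normaliser = 0.8·0.1413 + 0.45·0.3562 + 0.6·0.5025; P(author K) ≈ 0.1967, P(author N) ≈ 0.2789, P(author P) ≈ 0.5245
After 'absent': normaliser = 0.2·0.1967 + 0.55·0.2789 + 0.4·0.5245; P(author K) ≈ 0.0977, P(author N) ≈ 0.3811, P(author P) ≈ 0.5212
After 'present': normaliser = 0.8·0.0977 + 0.45·0.3811 + 0.6·0.5212; P(author K) ≈ 0.1390, P(author N) ≈ 0.3049, P(author P) ≈ 0.5561

0.3049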